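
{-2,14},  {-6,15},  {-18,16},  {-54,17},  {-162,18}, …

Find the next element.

First coordinate goes -2, -6, -18, -54, -162 → -486 (×3 each step).
Second coordinate: 14, 15, 16, 17, 18 → 19 (+1 each step).
So the next element is {-486,19}.

{-486,19}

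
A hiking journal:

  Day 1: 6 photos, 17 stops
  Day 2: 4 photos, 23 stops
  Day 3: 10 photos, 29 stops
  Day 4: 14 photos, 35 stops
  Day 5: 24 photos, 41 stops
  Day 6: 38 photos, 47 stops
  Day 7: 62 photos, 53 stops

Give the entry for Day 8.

Photos: each term is the sum of the two before it; 6, 4, 10, 14, 24, 38, 62 → 100.
For the stops, +6 each step: 17, 23, 29, 35, 41, 47, 53 → 59.
So the next line is 100 photos, 59 stops.

100 photos, 59 stops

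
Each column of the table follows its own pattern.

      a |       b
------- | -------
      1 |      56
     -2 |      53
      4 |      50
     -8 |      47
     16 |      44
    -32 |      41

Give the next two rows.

64  38; -128  35

Column a: ×(-2) each step, so 1, -2, 4, -8, 16, -32 → 64 → -128.
Column b — −3 each step: 56, 53, 50, 47, 44, 41 → 38 → 35.
So the next two rows are 64  38 and -128  35.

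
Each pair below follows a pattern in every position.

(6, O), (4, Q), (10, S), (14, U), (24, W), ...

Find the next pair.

First component: each term is the sum of the two before it; 6, 4, 10, 14, 24 → 38.
For the letter, letters move forward 2 places in the alphabet: O, Q, S, U, W → Y.
Combining the parts gives (38, Y).

(38, Y)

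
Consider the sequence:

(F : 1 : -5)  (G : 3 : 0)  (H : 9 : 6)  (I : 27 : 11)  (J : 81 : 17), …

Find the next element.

Letter: F, G, H, I, J → K (letters move forward 1 place in the alphabet).
Second coordinate: ×3 each step; 1, 3, 9, 27, 81 → 243.
Third coordinate: alternating steps +5, +6, +5, +6, …, so -5, 0, 6, 11, 17 → 22.
So the next element is (K : 243 : 22).

(K : 243 : 22)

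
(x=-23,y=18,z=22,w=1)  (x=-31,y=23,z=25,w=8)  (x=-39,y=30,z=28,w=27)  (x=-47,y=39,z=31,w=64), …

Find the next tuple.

(x=-55,y=50,z=34,w=125)

X goes -23, -31, -39, -47 → -55 (−8 each step).
Y: differences are 5, 7, 9, … (increasing by 2 each time); 18, 23, 30, 39 → 50.
Z: 22, 25, 28, 31 → 34 (+3 each step).
W: perfect cubes: 1³, 2³, 3³, …; 1, 8, 27, 64 → 125.
So the next tuple is (x=-55,y=50,z=34,w=125).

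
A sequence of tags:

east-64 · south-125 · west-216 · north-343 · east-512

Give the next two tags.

south-729, west-1000

Direction goes east, south, west, north, east → south → west (repeats east → south → west → north).
Second component: perfect cubes: 4³, 5³, 6³, …; 64, 125, 216, 343, 512 → 729 → 1000.
So the next two tags are south-729 and west-1000.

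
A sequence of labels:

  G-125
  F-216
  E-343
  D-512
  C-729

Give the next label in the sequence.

B-1000

Letter goes G, F, E, D, C → B (letters move back 1 place in the alphabet).
Second component — perfect cubes: 5³, 6³, 7³, …: 125, 216, 343, 512, 729 → 1000.
Putting it together: B-1000.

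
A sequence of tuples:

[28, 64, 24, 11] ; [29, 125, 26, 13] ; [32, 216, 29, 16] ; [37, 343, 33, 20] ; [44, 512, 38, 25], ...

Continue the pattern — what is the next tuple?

First slot: 28, 29, 32, 37, 44 → 53 (differences are 1, 3, 5, … (increasing by 2 each time)).
Second slot goes 64, 125, 216, 343, 512 → 729 (perfect cubes: 4³, 5³, 6³, …).
Third slot: differences are 2, 3, 4, … (increasing by 1 each time), so 24, 26, 29, 33, 38 → 44.
For the fourth slot, differences are 2, 3, 4, … (increasing by 1 each time): 11, 13, 16, 20, 25 → 31.
Putting it together: [53, 729, 44, 31].

[53, 729, 44, 31]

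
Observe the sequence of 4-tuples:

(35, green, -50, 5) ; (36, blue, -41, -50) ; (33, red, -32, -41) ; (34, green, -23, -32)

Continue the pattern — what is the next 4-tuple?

(31, blue, -14, -23)

First value: 35, 36, 33, 34 → 31 (alternating steps +1, −3, +1, −3, …).
Colour — repeats green → blue → red: green, blue, red, green → blue.
Third value: +9 each step, so -50, -41, -32, -23 → -14.
Fourth value — always the previous value of the third value: 5, -50, -41, -32 → -23.
Combining the parts gives (31, blue, -14, -23).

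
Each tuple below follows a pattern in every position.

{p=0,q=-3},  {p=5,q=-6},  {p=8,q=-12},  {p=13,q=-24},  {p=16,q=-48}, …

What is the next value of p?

21

P: 0, 5, 8, 13, 16 → 21 (alternating steps +5, +3, +5, +3, …).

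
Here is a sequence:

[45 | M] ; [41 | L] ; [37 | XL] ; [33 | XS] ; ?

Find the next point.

First coordinate: 45, 41, 37, 33 → 29 (−4 each step).
Size: runs through clothing sizes XS→XL; M, L, XL, XS → S.
Putting it together: [29 | S].

[29 | S]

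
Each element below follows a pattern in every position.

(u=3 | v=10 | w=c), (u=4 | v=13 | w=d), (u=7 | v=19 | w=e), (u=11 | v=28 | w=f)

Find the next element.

U: each term is the sum of the two before it, so 3, 4, 7, 11 → 18.
V: differences are 3, 6, 9, … (increasing by 3 each time), so 10, 13, 19, 28 → 40.
For the w, letters move forward 1 place in the alphabet: c, d, e, f → g.
So the next element is (u=18 | v=40 | w=g).

(u=18 | v=40 | w=g)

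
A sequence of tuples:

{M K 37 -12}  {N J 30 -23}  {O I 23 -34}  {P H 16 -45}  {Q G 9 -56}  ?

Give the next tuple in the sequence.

First letter goes M, N, O, P, Q → R (letters move forward 1 place in the alphabet).
Second letter — letters move back 1 place in the alphabet: K, J, I, H, G → F.
Third part goes 37, 30, 23, 16, 9 → 2 (−7 each step).
Fourth part: −11 each step, so -12, -23, -34, -45, -56 → -67.
So the next tuple is {R F 2 -67}.

{R F 2 -67}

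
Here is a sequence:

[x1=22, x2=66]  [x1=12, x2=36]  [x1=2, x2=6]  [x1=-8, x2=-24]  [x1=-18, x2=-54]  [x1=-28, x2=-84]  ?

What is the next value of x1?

X1 — −10 each step: 22, 12, 2, -8, -18, -28 → -38.
X2 goes 66, 36, 6, -24, -54, -84 → -114 (always 3 × the x1).

-38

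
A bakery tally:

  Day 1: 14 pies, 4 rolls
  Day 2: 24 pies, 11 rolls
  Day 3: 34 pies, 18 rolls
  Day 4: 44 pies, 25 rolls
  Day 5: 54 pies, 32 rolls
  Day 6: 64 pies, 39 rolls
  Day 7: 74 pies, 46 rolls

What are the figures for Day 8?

84 pies, 53 rolls

Pies: +10 each step, so 14, 24, 34, 44, 54, 64, 74 → 84.
Rolls — +7 each step: 4, 11, 18, 25, 32, 39, 46 → 53.
Putting it together: 84 pies, 53 rolls.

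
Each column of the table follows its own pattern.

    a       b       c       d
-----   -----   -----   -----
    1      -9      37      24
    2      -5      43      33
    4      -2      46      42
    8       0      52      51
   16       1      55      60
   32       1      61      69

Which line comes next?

64  0  64  78

Column a — ×2 each step: 1, 2, 4, 8, 16, 32 → 64.
Column b — differences are 4, 3, 2, … (decreasing by 1 each time): -9, -5, -2, 0, 1, 1 → 0.
Column c: 37, 43, 46, 52, 55, 61 → 64 (alternating steps +6, +3, +6, +3, …).
Column d: 24, 33, 42, 51, 60, 69 → 78 (+9 each step).
So the next line is 64  0  64  78.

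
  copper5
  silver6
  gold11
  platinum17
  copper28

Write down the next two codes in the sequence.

For the metal, repeats copper → silver → gold → platinum: copper, silver, gold, platinum, copper → silver → gold.
Second component: each term is the sum of the two before it; 5, 6, 11, 17, 28 → 45 → 73.
Putting the parts together: silver45 and then gold73.

silver45 then gold73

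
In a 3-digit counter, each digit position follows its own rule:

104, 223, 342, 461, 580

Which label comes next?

609

First digit: +1 each step, mod 10, so 1, 2, 3, 4, 5 → 6.
Second digit: 0, 2, 4, 6, 8 → 0 (+2 each step, mod 10).
Third digit — −1 each step, mod 10: 4, 3, 2, 1, 0 → 9.
So the next label is 609.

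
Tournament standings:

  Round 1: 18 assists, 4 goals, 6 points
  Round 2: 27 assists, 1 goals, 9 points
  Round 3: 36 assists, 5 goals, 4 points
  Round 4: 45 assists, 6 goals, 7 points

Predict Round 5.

Assists: +9 each step, so 18, 27, 36, 45 → 54.
Goals: each term is the sum of the two before it, so 4, 1, 5, 6 → 11.
Points — alternating steps +3, −5, +3, −5, …: 6, 9, 4, 7 → 2.
So the next line is 54 assists, 11 goals, 2 points.

54 assists, 11 goals, 2 points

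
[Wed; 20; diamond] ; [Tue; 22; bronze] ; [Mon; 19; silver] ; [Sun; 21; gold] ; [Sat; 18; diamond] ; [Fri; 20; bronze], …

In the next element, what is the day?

Day: runs backward through the weekdays Mon→Sun; Wed, Tue, Mon, Sun, Sat, Fri → Thu.

Thu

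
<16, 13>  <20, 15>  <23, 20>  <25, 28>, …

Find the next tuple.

First component: differences are 4, 3, 2, … (decreasing by 1 each time); 16, 20, 23, 25 → 26.
Second component: differences are 2, 5, 8, … (increasing by 3 each time); 13, 15, 20, 28 → 39.
Putting it together: <26, 39>.

<26, 39>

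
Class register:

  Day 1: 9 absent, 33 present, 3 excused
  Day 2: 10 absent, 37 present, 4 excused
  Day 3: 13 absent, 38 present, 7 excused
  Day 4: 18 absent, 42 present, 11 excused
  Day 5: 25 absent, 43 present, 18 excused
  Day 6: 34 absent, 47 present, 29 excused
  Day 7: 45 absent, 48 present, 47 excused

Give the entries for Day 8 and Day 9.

58 absent, 52 present, 76 excused; 73 absent, 53 present, 123 excused

Absent: differences are 1, 3, 5, … (increasing by 2 each time), so 9, 10, 13, 18, 25, 34, 45 → 58 → 73.
Present: alternating steps +4, +1, +4, +1, …, so 33, 37, 38, 42, 43, 47, 48 → 52 → 53.
For the excused, each term is the sum of the two before it: 3, 4, 7, 11, 18, 29, 47 → 76 → 123.
So the next two rows are 58 absent, 52 present, 76 excused and 73 absent, 53 present, 123 excused.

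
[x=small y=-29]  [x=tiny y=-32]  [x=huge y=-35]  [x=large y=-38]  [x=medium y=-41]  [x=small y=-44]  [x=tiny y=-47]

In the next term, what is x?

X: repeats small → tiny → huge → large → medium, so small, tiny, huge, large, medium, small, tiny → huge.

huge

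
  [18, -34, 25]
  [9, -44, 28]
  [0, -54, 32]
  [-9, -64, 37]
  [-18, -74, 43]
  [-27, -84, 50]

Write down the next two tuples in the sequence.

[-36, -94, 58], [-45, -104, 67]

First component: 18, 9, 0, -9, -18, -27 → -36 → -45 (−9 each step).
For the second component, −10 each step: -34, -44, -54, -64, -74, -84 → -94 → -104.
Third component: differences are 3, 4, 5, … (increasing by 1 each time), so 25, 28, 32, 37, 43, 50 → 58 → 67.
Putting the parts together: [-36, -94, 58] and then [-45, -104, 67].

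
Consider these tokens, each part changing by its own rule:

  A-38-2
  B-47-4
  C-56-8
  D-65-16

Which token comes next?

E-74-32

Letter: A, B, C, D → E (letters move forward 1 place in the alphabet).
Second component: +9 each step, so 38, 47, 56, 65 → 74.
Third component: ×2 each step; 2, 4, 8, 16 → 32.
Combining the parts gives E-74-32.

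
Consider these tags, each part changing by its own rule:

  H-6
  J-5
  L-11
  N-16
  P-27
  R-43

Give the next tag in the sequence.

Letter: letters move forward 2 places in the alphabet; H, J, L, N, P, R → T.
Second component goes 6, 5, 11, 16, 27, 43 → 70 (each term is the sum of the two before it).
Combining the parts gives T-70.

T-70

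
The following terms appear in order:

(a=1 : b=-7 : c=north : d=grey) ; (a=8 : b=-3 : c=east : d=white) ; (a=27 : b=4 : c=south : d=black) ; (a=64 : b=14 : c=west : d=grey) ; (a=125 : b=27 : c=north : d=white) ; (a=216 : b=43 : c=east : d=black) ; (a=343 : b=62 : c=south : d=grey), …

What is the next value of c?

C goes north, east, south, west, north, east, south → west (repeats north → east → south → west).

west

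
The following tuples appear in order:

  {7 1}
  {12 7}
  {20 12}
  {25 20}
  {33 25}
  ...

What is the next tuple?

{38 33}

First coordinate: 7, 12, 20, 25, 33 → 38 (alternating steps +5, +8, +5, +8, …).
For the second coordinate, always the previous value of the first coordinate: 1, 7, 12, 20, 25 → 33.
Combining the parts gives {38 33}.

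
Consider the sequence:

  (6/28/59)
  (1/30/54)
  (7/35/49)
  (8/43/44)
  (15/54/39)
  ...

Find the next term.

First entry — each term is the sum of the two before it: 6, 1, 7, 8, 15 → 23.
Second entry: differences are 2, 5, 8, … (increasing by 3 each time), so 28, 30, 35, 43, 54 → 68.
Third entry goes 59, 54, 49, 44, 39 → 34 (−5 each step).
So the next term is (23/68/34).

(23/68/34)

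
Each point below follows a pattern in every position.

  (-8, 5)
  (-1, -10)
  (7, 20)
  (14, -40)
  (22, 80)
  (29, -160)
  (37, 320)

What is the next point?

First component: -8, -1, 7, 14, 22, 29, 37 → 44 (alternating steps +7, +8, +7, +8, …).
Second component goes 5, -10, 20, -40, 80, -160, 320 → -640 (×(-2) each step).
So the next point is (44, -640).

(44, -640)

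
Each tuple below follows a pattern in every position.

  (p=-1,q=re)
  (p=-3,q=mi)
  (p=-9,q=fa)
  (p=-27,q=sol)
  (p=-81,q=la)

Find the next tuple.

(p=-243,q=ti)

P — ×3 each step: -1, -3, -9, -27, -81 → -243.
Q: runs through the solfège scale do→ti; re, mi, fa, sol, la → ti.
Putting it together: (p=-243,q=ti).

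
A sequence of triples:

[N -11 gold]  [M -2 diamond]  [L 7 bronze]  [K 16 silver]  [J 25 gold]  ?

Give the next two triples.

[I 34 diamond], [H 43 bronze]

For the letter, letters move back 1 place in the alphabet: N, M, L, K, J → I → H.
Second slot: +9 each step, so -11, -2, 7, 16, 25 → 34 → 43.
Rank goes gold, diamond, bronze, silver, gold → diamond → bronze (repeats gold → diamond → bronze → silver).
So the next two triples are [I 34 diamond] and [H 43 bronze].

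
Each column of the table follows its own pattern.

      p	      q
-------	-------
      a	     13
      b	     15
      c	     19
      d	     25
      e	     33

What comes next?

Column p: a, b, c, d, e → f (letters move forward 1 place in the alphabet).
Column q: 13, 15, 19, 25, 33 → 43 (differences are 2, 4, 6, … (increasing by 2 each time)).
Putting it together: f  43.

f  43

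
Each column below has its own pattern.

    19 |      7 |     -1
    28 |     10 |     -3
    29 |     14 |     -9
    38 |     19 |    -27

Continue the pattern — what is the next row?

39  25  -81

For the first component, alternating steps +9, +1, +9, +1, …: 19, 28, 29, 38 → 39.
Second component: 7, 10, 14, 19 → 25 (differences are 3, 4, 5, … (increasing by 1 each time)).
For the third component, ×3 each step: -1, -3, -9, -27 → -81.
Combining the parts gives 39  25  -81.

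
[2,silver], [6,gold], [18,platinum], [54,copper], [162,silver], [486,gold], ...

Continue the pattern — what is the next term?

For the first entry, ×3 each step: 2, 6, 18, 54, 162, 486 → 1458.
Metal: repeats silver → gold → platinum → copper; silver, gold, platinum, copper, silver, gold → platinum.
Putting it together: [1458,platinum].

[1458,platinum]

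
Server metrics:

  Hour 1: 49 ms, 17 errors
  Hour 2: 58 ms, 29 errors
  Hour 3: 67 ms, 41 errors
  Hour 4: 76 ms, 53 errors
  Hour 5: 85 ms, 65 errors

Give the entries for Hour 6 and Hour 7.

Ms goes 49, 58, 67, 76, 85 → 94 → 103 (+9 each step).
Errors: 17, 29, 41, 53, 65 → 77 → 89 (+12 each step).
Putting the parts together: 94 ms, 77 errors and then 103 ms, 89 errors.

94 ms, 77 errors; 103 ms, 89 errors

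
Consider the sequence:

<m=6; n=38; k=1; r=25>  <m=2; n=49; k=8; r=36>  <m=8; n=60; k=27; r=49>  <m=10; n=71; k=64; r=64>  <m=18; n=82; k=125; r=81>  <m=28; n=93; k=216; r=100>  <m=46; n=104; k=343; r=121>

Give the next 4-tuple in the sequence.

<m=74; n=115; k=512; r=144>

For the m, each term is the sum of the two before it: 6, 2, 8, 10, 18, 28, 46 → 74.
For the n, +11 each step: 38, 49, 60, 71, 82, 93, 104 → 115.
K: 1, 8, 27, 64, 125, 216, 343 → 512 (perfect cubes: 1³, 2³, 3³, …).
R: perfect squares: 5², 6², 7², …, so 25, 36, 49, 64, 81, 100, 121 → 144.
Putting it together: <m=74; n=115; k=512; r=144>.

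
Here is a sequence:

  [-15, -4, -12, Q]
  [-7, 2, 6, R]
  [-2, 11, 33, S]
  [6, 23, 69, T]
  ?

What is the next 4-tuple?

First value: -15, -7, -2, 6 → 11 (alternating steps +8, +5, +8, +5, …).
Second value goes -4, 2, 11, 23 → 38 (differences are 6, 9, 12, … (increasing by 3 each time)).
Third value: always 3 × the second value; -12, 6, 33, 69 → 114.
For the letter, letters move forward 1 place in the alphabet: Q, R, S, T → U.
Putting it together: [11, 38, 114, U].

[11, 38, 114, U]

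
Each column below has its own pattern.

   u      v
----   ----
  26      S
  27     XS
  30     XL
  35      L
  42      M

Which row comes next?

51  S

Column u: differences are 1, 3, 5, … (increasing by 2 each time); 26, 27, 30, 35, 42 → 51.
Column v: S, XS, XL, L, M → S (runs backward through clothing sizes XS→XL).
Putting it together: 51  S.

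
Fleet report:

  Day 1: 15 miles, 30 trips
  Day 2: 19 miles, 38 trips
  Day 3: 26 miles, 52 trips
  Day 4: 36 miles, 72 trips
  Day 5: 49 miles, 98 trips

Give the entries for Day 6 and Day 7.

65 miles, 130 trips; 84 miles, 168 trips

Miles: differences are 4, 7, 10, … (increasing by 3 each time), so 15, 19, 26, 36, 49 → 65 → 84.
Trips: 30, 38, 52, 72, 98 → 130 → 168 (always 2 × the miles).
Putting the parts together: 65 miles, 130 trips and then 84 miles, 168 trips.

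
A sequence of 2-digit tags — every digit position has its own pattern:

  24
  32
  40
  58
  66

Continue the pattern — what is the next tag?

74

First digit — +1 each step, mod 10: 2, 3, 4, 5, 6 → 7.
Second digit: 4, 2, 0, 8, 6 → 4 (−2 each step, mod 10).
Putting it together: 74.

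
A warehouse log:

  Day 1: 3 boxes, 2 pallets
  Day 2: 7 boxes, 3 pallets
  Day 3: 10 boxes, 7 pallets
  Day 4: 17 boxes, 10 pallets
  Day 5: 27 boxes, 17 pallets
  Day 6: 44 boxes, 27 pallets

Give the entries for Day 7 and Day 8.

71 boxes, 44 pallets; 115 boxes, 71 pallets

Boxes — each term is the sum of the two before it: 3, 7, 10, 17, 27, 44 → 71 → 115.
Pallets: always the previous value of the boxes, so 2, 3, 7, 10, 17, 27 → 44 → 71.
So the next two records are 71 boxes, 44 pallets and 115 boxes, 71 pallets.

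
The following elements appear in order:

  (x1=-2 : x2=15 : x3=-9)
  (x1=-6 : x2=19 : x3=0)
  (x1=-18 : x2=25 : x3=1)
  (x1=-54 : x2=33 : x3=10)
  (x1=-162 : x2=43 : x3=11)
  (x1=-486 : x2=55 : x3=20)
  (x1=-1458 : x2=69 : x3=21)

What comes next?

(x1=-4374 : x2=85 : x3=30)

X1 goes -2, -6, -18, -54, -162, -486, -1458 → -4374 (×3 each step).
X2: differences are 4, 6, 8, … (increasing by 2 each time); 15, 19, 25, 33, 43, 55, 69 → 85.
X3: -9, 0, 1, 10, 11, 20, 21 → 30 (alternating steps +9, +1, +9, +1, …).
Combining the parts gives (x1=-4374 : x2=85 : x3=30).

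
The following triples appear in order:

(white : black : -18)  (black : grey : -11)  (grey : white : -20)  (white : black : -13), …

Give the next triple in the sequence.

(black : grey : -22)

First shade: repeats white → black → grey; white, black, grey, white → black.
Second shade — repeats black → grey → white: black, grey, white, black → grey.
Third value: alternating steps +7, −9, +7, −9, …; -18, -11, -20, -13 → -22.
Putting it together: (black : grey : -22).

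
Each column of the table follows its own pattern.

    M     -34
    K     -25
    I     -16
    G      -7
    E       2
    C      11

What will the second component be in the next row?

20

Second component: -34, -25, -16, -7, 2, 11 → 20 (+9 each step).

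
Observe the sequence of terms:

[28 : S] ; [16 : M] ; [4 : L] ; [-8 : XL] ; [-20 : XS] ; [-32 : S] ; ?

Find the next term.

First part: −12 each step; 28, 16, 4, -8, -20, -32 → -44.
For the size, repeats S → M → L → XL → XS: S, M, L, XL, XS, S → M.
Putting it together: [-44 : M].

[-44 : M]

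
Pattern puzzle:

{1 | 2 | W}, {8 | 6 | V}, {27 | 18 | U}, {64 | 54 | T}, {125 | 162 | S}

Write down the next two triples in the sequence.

{216 | 486 | R}, {343 | 1458 | Q}

First slot: 1, 8, 27, 64, 125 → 216 → 343 (perfect cubes: 1³, 2³, 3³, …).
Second slot: 2, 6, 18, 54, 162 → 486 → 1458 (×3 each step).
For the letter, letters move back 1 place in the alphabet: W, V, U, T, S → R → Q.
So the next two triples are {216 | 486 | R} and {343 | 1458 | Q}.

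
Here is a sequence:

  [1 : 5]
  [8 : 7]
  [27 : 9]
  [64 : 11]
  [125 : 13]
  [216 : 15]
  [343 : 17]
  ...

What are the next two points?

[512 : 19], [729 : 21]

For the first slot, perfect cubes: 1³, 2³, 3³, …: 1, 8, 27, 64, 125, 216, 343 → 512 → 729.
For the second slot, +2 each step: 5, 7, 9, 11, 13, 15, 17 → 19 → 21.
Putting the parts together: [512 : 19] and then [729 : 21].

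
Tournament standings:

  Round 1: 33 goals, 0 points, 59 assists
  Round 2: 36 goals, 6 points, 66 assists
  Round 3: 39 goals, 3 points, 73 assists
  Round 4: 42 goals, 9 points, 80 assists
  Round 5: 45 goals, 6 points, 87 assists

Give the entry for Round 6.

48 goals, 12 points, 94 assists

Goals goes 33, 36, 39, 42, 45 → 48 (+3 each step).
Points: 0, 6, 3, 9, 6 → 12 (alternating steps +6, −3, +6, −3, …).
Assists — +7 each step: 59, 66, 73, 80, 87 → 94.
Combining the parts gives 48 goals, 12 points, 94 assists.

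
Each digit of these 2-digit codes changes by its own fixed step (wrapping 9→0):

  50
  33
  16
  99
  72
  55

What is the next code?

38

For the first digit, −2 each step, mod 10: 5, 3, 1, 9, 7, 5 → 3.
Second digit: 0, 3, 6, 9, 2, 5 → 8 (+3 each step, mod 10).
So the next code is 38.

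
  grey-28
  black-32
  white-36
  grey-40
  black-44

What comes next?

white-48

Shade — repeats grey → black → white: grey, black, white, grey, black → white.
Second component: +4 each step, so 28, 32, 36, 40, 44 → 48.
Putting it together: white-48.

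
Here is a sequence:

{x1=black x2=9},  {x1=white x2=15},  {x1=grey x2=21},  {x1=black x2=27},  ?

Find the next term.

{x1=white x2=33}

X1: repeats black → white → grey, so black, white, grey, black → white.
X2: +6 each step, so 9, 15, 21, 27 → 33.
Combining the parts gives {x1=white x2=33}.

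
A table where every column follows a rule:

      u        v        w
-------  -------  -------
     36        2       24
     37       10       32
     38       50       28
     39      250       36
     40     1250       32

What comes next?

41  6250  40

Column u — +1 each step: 36, 37, 38, 39, 40 → 41.
Column v: ×5 each step, so 2, 10, 50, 250, 1250 → 6250.
Column w: 24, 32, 28, 36, 32 → 40 (alternating steps +8, −4, +8, −4, …).
Combining the parts gives 41  6250  40.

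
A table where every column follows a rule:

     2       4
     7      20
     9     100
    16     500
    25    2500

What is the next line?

41  12500

First component: 2, 7, 9, 16, 25 → 41 (each term is the sum of the two before it).
Second component — ×5 each step: 4, 20, 100, 500, 2500 → 12500.
So the next line is 41  12500.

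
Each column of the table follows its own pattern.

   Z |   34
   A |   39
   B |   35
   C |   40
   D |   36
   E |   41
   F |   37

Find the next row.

For the letter, letters move forward 1 place in the alphabet, wrapping Z→A: Z, A, B, C, D, E, F → G.
Second component: 34, 39, 35, 40, 36, 41, 37 → 42 (alternating steps +5, −4, +5, −4, …).
Putting it together: G  42.

G  42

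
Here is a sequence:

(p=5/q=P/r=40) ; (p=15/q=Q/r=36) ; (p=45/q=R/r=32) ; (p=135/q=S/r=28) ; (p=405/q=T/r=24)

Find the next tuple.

P: ×3 each step; 5, 15, 45, 135, 405 → 1215.
Q: P, Q, R, S, T → U (letters move forward 1 place in the alphabet).
R: −4 each step, so 40, 36, 32, 28, 24 → 20.
So the next tuple is (p=1215/q=U/r=20).

(p=1215/q=U/r=20)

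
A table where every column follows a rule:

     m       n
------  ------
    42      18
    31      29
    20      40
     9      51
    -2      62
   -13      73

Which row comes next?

-24  84

For the column m, −11 each step: 42, 31, 20, 9, -2, -13 → -24.
For the column n, together with the column m always sums to 60: 18, 29, 40, 51, 62, 73 → 84.
Putting it together: -24  84.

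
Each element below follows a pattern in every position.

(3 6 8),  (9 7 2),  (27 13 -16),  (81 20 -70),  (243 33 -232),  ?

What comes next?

(729 53 -718)

First part goes 3, 9, 27, 81, 243 → 729 (×3 each step).
Second part: 6, 7, 13, 20, 33 → 53 (each term is the sum of the two before it).
Third part: together with the first part always sums to 11, so 8, 2, -16, -70, -232 → -718.
Putting it together: (729 53 -718).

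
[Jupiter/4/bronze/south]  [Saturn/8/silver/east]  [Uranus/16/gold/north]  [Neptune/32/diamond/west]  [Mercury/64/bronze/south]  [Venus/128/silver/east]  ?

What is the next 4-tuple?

For the planet, runs through the planets Mercury→Neptune: Jupiter, Saturn, Uranus, Neptune, Mercury, Venus → Earth.
Second coordinate goes 4, 8, 16, 32, 64, 128 → 256 (×2 each step).
Rank: repeats bronze → silver → gold → diamond; bronze, silver, gold, diamond, bronze, silver → gold.
Direction: repeats south → east → north → west, so south, east, north, west, south, east → north.
Putting it together: [Earth/256/gold/north].

[Earth/256/gold/north]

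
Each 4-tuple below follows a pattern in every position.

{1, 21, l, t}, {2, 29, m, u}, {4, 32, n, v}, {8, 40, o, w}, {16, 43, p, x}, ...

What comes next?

First component: ×2 each step; 1, 2, 4, 8, 16 → 32.
Second component: 21, 29, 32, 40, 43 → 51 (alternating steps +8, +3, +8, +3, …).
First letter — letters move forward 1 place in the alphabet: l, m, n, o, p → q.
Second letter goes t, u, v, w, x → y (letters move forward 1 place in the alphabet).
Combining the parts gives {32, 51, q, y}.

{32, 51, q, y}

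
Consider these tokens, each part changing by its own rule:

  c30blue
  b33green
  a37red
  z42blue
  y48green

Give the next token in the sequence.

Letter goes c, b, a, z, y → x (letters move back 1 place in the alphabet, wrapping A→Z).
Second component: 30, 33, 37, 42, 48 → 55 (differences are 3, 4, 5, … (increasing by 1 each time)).
Colour: blue, green, red, blue, green → red (repeats blue → green → red).
So the next token is x55red.

x55red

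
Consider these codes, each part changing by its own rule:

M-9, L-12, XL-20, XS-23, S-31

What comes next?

Size: M, L, XL, XS, S → M (runs through clothing sizes XS→XL).
Second component: alternating steps +3, +8, +3, +8, …; 9, 12, 20, 23, 31 → 34.
So the next code is M-34.

M-34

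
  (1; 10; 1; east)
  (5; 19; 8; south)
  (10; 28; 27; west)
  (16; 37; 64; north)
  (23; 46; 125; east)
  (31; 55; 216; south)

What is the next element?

First slot: 1, 5, 10, 16, 23, 31 → 40 (differences are 4, 5, 6, … (increasing by 1 each time)).
Second slot: +9 each step, so 10, 19, 28, 37, 46, 55 → 64.
Third slot: perfect cubes: 1³, 2³, 3³, …; 1, 8, 27, 64, 125, 216 → 343.
Direction: east, south, west, north, east, south → west (repeats east → south → west → north).
Putting it together: (40; 64; 343; west).

(40; 64; 343; west)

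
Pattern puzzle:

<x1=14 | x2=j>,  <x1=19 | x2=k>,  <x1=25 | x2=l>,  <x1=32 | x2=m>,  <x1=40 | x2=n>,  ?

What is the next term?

X1: 14, 19, 25, 32, 40 → 49 (differences are 5, 6, 7, … (increasing by 1 each time)).
X2: letters move forward 1 place in the alphabet, so j, k, l, m, n → o.
So the next term is <x1=49 | x2=o>.

<x1=49 | x2=o>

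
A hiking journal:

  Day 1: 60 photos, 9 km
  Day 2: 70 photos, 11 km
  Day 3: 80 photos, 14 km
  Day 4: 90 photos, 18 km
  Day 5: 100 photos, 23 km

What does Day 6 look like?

110 photos, 29 km

Photos — +10 each step: 60, 70, 80, 90, 100 → 110.
Km goes 9, 11, 14, 18, 23 → 29 (differences are 2, 3, 4, … (increasing by 1 each time)).
So the next row is 110 photos, 29 km.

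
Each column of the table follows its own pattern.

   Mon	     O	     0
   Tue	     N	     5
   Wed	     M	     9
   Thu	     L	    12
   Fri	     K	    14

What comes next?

Sat  J  15

Day — runs through the weekdays Mon→Sun: Mon, Tue, Wed, Thu, Fri → Sat.
Letter: letters move back 1 place in the alphabet, so O, N, M, L, K → J.
Third component: differences are 5, 4, 3, … (decreasing by 1 each time); 0, 5, 9, 12, 14 → 15.
So the next line is Sat  J  15.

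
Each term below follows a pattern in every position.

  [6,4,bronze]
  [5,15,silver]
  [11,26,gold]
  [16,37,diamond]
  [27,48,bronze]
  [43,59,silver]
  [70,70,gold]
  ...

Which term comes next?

[113,81,diamond]

For the first coordinate, each term is the sum of the two before it: 6, 5, 11, 16, 27, 43, 70 → 113.
Second coordinate: +11 each step, so 4, 15, 26, 37, 48, 59, 70 → 81.
Rank goes bronze, silver, gold, diamond, bronze, silver, gold → diamond (repeats bronze → silver → gold → diamond).
Combining the parts gives [113,81,diamond].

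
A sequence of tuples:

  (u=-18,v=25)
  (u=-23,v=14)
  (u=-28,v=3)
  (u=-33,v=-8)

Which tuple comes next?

U — −5 each step: -18, -23, -28, -33 → -38.
V: 25, 14, 3, -8 → -19 (−11 each step).
So the next tuple is (u=-38,v=-19).

(u=-38,v=-19)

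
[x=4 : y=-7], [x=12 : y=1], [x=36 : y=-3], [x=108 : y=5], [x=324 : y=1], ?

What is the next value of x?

972

X — ×3 each step: 4, 12, 36, 108, 324 → 972.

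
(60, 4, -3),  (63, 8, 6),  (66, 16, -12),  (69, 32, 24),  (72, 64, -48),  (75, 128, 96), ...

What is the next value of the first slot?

78

First slot: 60, 63, 66, 69, 72, 75 → 78 (+3 each step).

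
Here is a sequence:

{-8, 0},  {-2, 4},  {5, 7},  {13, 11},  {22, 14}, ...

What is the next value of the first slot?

32

First slot: differences are 6, 7, 8, … (increasing by 1 each time), so -8, -2, 5, 13, 22 → 32.
Second slot: 0, 4, 7, 11, 14 → 18 (alternating steps +4, +3, +4, +3, …).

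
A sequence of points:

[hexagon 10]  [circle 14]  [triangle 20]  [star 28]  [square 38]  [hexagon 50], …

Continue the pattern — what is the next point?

[circle 64]

Shape goes hexagon, circle, triangle, star, square, hexagon → circle (repeats hexagon → circle → triangle → star → square).
Second value: differences are 4, 6, 8, … (increasing by 2 each time); 10, 14, 20, 28, 38, 50 → 64.
So the next point is [circle 64].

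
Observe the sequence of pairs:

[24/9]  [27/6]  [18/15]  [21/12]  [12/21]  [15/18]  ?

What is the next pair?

[6/27]

For the first component, alternating steps +3, −9, +3, −9, …: 24, 27, 18, 21, 12, 15 → 6.
Second component: together with the first component always sums to 33, so 9, 6, 15, 12, 21, 18 → 27.
Combining the parts gives [6/27].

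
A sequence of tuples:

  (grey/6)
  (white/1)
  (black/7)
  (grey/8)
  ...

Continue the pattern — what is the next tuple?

(white/15)

Shade: grey, white, black, grey → white (repeats grey → white → black).
Second coordinate — each term is the sum of the two before it: 6, 1, 7, 8 → 15.
Putting it together: (white/15).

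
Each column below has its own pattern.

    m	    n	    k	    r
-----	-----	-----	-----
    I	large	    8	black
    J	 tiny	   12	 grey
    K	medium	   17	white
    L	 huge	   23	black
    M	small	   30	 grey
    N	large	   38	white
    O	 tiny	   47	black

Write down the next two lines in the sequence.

P  medium  57  grey; Q  huge  68  white

Column m: I, J, K, L, M, N, O → P → Q (letters move forward 1 place in the alphabet).
For the column n, repeats large → tiny → medium → huge → small: large, tiny, medium, huge, small, large, tiny → medium → huge.
For the column k, differences are 4, 5, 6, … (increasing by 1 each time): 8, 12, 17, 23, 30, 38, 47 → 57 → 68.
Column r: repeats black → grey → white, so black, grey, white, black, grey, white, black → grey → white.
Putting the parts together: P  medium  57  grey and then Q  huge  68  white.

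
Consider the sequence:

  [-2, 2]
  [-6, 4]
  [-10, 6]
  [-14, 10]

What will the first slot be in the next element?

-18

First slot: -2, -6, -10, -14 → -18 (−4 each step).
Second slot: 2, 4, 6, 10 → 16 (each term is the sum of the two before it).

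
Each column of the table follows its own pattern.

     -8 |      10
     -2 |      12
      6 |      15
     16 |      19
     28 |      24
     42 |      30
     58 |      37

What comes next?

First component: differences are 6, 8, 10, … (increasing by 2 each time); -8, -2, 6, 16, 28, 42, 58 → 76.
Second component: differences are 2, 3, 4, … (increasing by 1 each time); 10, 12, 15, 19, 24, 30, 37 → 45.
Combining the parts gives 76  45.

76  45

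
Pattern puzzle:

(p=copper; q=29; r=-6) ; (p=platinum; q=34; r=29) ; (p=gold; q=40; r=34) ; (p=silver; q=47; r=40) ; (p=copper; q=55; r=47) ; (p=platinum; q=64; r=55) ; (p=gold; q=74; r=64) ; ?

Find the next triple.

(p=silver; q=85; r=74)

P — repeats copper → platinum → gold → silver: copper, platinum, gold, silver, copper, platinum, gold → silver.
Q: differences are 5, 6, 7, … (increasing by 1 each time); 29, 34, 40, 47, 55, 64, 74 → 85.
R: -6, 29, 34, 40, 47, 55, 64 → 74 (always the previous value of the q).
So the next triple is (p=silver; q=85; r=74).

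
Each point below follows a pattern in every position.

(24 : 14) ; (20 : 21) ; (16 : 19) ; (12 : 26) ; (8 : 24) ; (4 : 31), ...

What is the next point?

(0 : 29)

First coordinate goes 24, 20, 16, 12, 8, 4 → 0 (−4 each step).
For the second coordinate, alternating steps +7, −2, +7, −2, …: 14, 21, 19, 26, 24, 31 → 29.
So the next point is (0 : 29).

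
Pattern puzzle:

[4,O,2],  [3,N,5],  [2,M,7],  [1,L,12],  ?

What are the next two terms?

[0,K,19], [-1,J,31]

First coordinate: 4, 3, 2, 1 → 0 → -1 (−1 each step).
Letter goes O, N, M, L → K → J (letters move back 1 place in the alphabet).
Third coordinate goes 2, 5, 7, 12 → 19 → 31 (each term is the sum of the two before it).
So the next two terms are [0,K,19] and [-1,J,31].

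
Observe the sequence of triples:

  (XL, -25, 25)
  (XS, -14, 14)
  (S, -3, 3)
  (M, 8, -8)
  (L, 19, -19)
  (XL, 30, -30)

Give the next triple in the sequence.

(XS, 41, -41)

Size: repeats XL → XS → S → M → L; XL, XS, S, M, L, XL → XS.
Second slot goes -25, -14, -3, 8, 19, 30 → 41 (+11 each step).
For the third slot, always the negative of the second slot: 25, 14, 3, -8, -19, -30 → -41.
Putting it together: (XS, 41, -41).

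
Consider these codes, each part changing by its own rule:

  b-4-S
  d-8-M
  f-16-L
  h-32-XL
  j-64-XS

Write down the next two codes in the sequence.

Letter — letters move forward 2 places in the alphabet: b, d, f, h, j → l → n.
Second component: 4, 8, 16, 32, 64 → 128 → 256 (×2 each step).
Size — runs through clothing sizes XS→XL: S, M, L, XL, XS → S → M.
So the next two codes are l-128-S and n-256-M.

l-128-S then n-256-M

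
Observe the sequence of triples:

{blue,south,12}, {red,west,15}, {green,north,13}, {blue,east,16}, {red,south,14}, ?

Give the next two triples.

{green,west,17}, {blue,north,15}

Colour — repeats blue → red → green: blue, red, green, blue, red → green → blue.
Direction: repeats south → west → north → east; south, west, north, east, south → west → north.
For the third value, alternating steps +3, −2, +3, −2, …: 12, 15, 13, 16, 14 → 17 → 15.
Putting the parts together: {green,west,17} and then {blue,north,15}.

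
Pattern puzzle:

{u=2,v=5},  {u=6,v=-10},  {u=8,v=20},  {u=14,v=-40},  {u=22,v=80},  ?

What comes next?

{u=36,v=-160}

U goes 2, 6, 8, 14, 22 → 36 (each term is the sum of the two before it).
V: 5, -10, 20, -40, 80 → -160 (×(-2) each step).
Putting it together: {u=36,v=-160}.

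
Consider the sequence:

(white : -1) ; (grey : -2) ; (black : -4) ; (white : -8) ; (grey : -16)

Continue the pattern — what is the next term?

Shade: repeats white → grey → black, so white, grey, black, white, grey → black.
For the second slot, ×2 each step: -1, -2, -4, -8, -16 → -32.
Putting it together: (black : -32).

(black : -32)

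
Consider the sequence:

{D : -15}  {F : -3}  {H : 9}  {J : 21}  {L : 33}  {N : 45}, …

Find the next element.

{P : 57}

Letter — letters move forward 2 places in the alphabet: D, F, H, J, L, N → P.
Second value — +12 each step: -15, -3, 9, 21, 33, 45 → 57.
Combining the parts gives {P : 57}.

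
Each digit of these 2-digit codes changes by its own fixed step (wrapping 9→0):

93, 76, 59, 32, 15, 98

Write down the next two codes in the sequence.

71 then 54

First digit: 9, 7, 5, 3, 1, 9 → 7 → 5 (−2 each step, mod 10).
Second digit: +3 each step, mod 10; 3, 6, 9, 2, 5, 8 → 1 → 4.
Putting the parts together: 71 and then 54.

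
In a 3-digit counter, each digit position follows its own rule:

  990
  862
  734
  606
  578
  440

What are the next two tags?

312 then 284

First digit: −1 each step, mod 10; 9, 8, 7, 6, 5, 4 → 3 → 2.
Second digit: −3 each step, mod 10, so 9, 6, 3, 0, 7, 4 → 1 → 8.
Third digit goes 0, 2, 4, 6, 8, 0 → 2 → 4 (+2 each step, mod 10).
So the next two tags are 312 and 284.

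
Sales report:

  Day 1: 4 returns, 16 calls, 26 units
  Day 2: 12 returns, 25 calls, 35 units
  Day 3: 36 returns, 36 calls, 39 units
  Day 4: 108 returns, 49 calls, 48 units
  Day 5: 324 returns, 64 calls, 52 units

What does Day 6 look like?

For the returns, ×3 each step: 4, 12, 36, 108, 324 → 972.
Calls — perfect squares: 4², 5², 6², …: 16, 25, 36, 49, 64 → 81.
Units: 26, 35, 39, 48, 52 → 61 (alternating steps +9, +4, +9, +4, …).
Putting it together: 972 returns, 81 calls, 61 units.

972 returns, 81 calls, 61 units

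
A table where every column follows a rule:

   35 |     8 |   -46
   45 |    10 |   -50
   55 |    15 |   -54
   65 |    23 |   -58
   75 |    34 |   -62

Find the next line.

85  48  -66

For the first component, +10 each step: 35, 45, 55, 65, 75 → 85.
Second component — differences are 2, 5, 8, … (increasing by 3 each time): 8, 10, 15, 23, 34 → 48.
Third component: −4 each step; -46, -50, -54, -58, -62 → -66.
So the next line is 85  48  -66.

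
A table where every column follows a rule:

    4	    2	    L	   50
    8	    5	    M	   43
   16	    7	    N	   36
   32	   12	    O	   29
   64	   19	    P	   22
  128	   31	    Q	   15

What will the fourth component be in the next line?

Fourth component — −7 each step: 50, 43, 36, 29, 22, 15 → 8.

8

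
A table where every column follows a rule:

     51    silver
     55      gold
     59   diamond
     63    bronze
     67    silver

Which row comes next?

First component: +4 each step; 51, 55, 59, 63, 67 → 71.
For the rank, repeats silver → gold → diamond → bronze: silver, gold, diamond, bronze, silver → gold.
Combining the parts gives 71  gold.

71  gold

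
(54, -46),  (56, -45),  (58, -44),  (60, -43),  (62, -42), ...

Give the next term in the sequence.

First component: +2 each step; 54, 56, 58, 60, 62 → 64.
Second component: -46, -45, -44, -43, -42 → -41 (+1 each step).
Combining the parts gives (64, -41).

(64, -41)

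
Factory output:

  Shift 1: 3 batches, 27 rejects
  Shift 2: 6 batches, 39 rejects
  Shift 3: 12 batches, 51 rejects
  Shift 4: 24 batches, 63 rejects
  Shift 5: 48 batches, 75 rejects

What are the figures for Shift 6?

96 batches, 87 rejects

Batches goes 3, 6, 12, 24, 48 → 96 (×2 each step).
Rejects: +12 each step; 27, 39, 51, 63, 75 → 87.
Putting it together: 96 batches, 87 rejects.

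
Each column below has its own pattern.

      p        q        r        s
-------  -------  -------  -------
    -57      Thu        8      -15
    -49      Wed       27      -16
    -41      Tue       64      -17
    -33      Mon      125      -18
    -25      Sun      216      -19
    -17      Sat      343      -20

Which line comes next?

Column p goes -57, -49, -41, -33, -25, -17 → -9 (+8 each step).
Column q: Thu, Wed, Tue, Mon, Sun, Sat → Fri (runs backward through the weekdays Mon→Sun).
Column r goes 8, 27, 64, 125, 216, 343 → 512 (perfect cubes: 2³, 3³, 4³, …).
Column s: −1 each step, so -15, -16, -17, -18, -19, -20 → -21.
So the next line is -9  Fri  512  -21.

-9  Fri  512  -21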